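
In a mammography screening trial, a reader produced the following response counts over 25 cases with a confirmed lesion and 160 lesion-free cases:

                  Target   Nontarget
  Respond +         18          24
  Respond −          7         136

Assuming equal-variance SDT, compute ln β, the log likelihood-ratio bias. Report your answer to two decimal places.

H = 18/25 = 0.7200
FA = 24/160 = 0.1500
z(H) = z(0.7200) = 0.583
z(FA) = z(0.1500) = -1.036
ln β = −½·[z(H)² − z(FA)²] = −0.5 × (0.340 − 1.073) = 0.3665

ln β = 0.37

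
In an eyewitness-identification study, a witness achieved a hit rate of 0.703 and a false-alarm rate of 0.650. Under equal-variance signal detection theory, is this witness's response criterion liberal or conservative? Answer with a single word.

z(H) = 0.533, z(FA) = 0.385
c = −½·(z(H) + z(FA)) = -0.459
c < 0 → liberal criterion (biased toward responding “yes”).

liberal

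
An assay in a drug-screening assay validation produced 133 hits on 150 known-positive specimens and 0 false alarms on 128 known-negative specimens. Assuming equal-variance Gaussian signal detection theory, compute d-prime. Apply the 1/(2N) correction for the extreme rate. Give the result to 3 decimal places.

d-prime = 3.869

The false-alarm rate is 0/128 = 0, so apply the 1/(2N) correction: FA → 1/(2·128) = 0.00391.
z(H) = z(0.88667) = 1.2090
z(FA) = z(0.00391) = -2.6597
d' = 1.2090 − (-2.6597) = 3.8687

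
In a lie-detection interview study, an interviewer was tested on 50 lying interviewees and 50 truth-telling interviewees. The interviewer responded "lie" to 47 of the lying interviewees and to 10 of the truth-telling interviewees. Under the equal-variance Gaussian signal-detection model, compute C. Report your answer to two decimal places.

C = -0.36

H = 47/50 = 0.9400
FA = 10/50 = 0.2000
Φ⁻¹(H) = 1.555
Φ⁻¹(FA) = -0.842
c = −½·[z(H) + z(FA)] = −0.5 × (1.555 + (-0.842)) = -0.3565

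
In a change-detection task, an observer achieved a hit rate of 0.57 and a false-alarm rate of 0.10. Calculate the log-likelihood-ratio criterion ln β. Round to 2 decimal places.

ln β = 0.81

z(0.57) = 0.176, z(0.10) = -1.282
ln β = −½·[z(H)² − z(FA)²] = −0.5 × (0.031 − 1.644) = 0.8065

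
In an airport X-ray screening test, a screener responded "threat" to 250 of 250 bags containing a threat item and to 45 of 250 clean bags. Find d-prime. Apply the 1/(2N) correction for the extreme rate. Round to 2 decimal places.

d-prime = 3.79

The hit rate is 250/250 = 1, so apply the 1/(2N) correction: H → 1 − 1/(2·250) = 0.99800.
z(H) = z(0.99800) = 2.878
z(FA) = z(0.18000) = -0.915
d' = 2.878 − (-0.915) = 3.793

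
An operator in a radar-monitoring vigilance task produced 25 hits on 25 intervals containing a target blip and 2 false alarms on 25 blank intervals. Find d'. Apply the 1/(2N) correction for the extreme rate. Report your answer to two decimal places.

The hit rate is 25/25 = 1, so apply the 1/(2N) correction: H → 1 − 1/(2·25) = 0.98000.
z(H) = z(0.98000) = 2.054
z(FA) = z(0.08000) = -1.405
d' = 2.054 − (-1.405) = 3.459

d' = 3.46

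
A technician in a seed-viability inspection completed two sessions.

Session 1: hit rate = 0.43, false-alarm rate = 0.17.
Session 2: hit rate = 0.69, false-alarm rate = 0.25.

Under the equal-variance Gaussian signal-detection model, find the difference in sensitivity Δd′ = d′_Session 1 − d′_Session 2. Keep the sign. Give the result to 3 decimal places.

Δd′ = -0.393

Session 1: z(0.43) = -0.1764, z(0.17) = -0.9542, d' = 0.7778
Session 2: z(0.69) = 0.4959, z(0.25) = -0.6745, d' = 1.1704
Δd' = d'_Session 1 − d'_Session 2 = 0.7778 − 1.1704 = -0.3926
Session 2 has the higher sensitivity.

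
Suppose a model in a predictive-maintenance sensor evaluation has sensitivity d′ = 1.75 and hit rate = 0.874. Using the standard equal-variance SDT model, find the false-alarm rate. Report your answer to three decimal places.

false-alarm rate = 0.273

z(hit rate) = z(0.874) = 1.1455
z(FA) = z(H) − d' = 1.1455 − 1.75 = -0.6045
false-alarm rate = Φ(-0.6045) = 0.2728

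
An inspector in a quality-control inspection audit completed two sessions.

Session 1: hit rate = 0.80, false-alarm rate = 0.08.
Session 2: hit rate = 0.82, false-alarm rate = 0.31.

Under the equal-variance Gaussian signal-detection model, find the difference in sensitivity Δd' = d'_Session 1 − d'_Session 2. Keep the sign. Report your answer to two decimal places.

Δd' = 0.84

Session 1: z(0.80) = 0.842, z(0.08) = -1.405, d' = 2.247
Session 2: z(0.82) = 0.915, z(0.31) = -0.496, d' = 1.411
Δd' = d'_Session 1 − d'_Session 2 = 2.247 − 1.411 = 0.836
Session 1 has the higher sensitivity.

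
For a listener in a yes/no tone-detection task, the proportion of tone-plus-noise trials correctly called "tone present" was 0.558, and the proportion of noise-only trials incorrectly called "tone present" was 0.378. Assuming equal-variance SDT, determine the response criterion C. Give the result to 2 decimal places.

z(H) = z(0.558) = 0.1459
z(FA) = z(0.378) = -0.3107
c = −½·[z(H) + z(FA)] = −0.5 × (0.1459 + (-0.3107)) = 0.0824
c > 0: the listener has a conservative response bias.

C = 0.08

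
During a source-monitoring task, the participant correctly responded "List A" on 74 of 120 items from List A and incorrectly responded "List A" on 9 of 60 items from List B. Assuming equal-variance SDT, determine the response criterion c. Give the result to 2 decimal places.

H = 74/120 = 0.6167
FA = 9/60 = 0.1500
z(0.6167) = 0.297, z(0.1500) = -1.036
c = −½·[z(H) + z(FA)] = −0.5 × (0.297 + (-1.036)) = 0.3695

c = 0.37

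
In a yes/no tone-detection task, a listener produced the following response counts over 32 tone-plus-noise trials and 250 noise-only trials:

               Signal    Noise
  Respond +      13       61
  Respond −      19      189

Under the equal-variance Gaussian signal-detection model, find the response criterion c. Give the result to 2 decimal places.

c = 0.47

H = 13/32 = 0.4062
FA = 61/250 = 0.2440
Φ⁻¹(H) = -0.2373
Φ⁻¹(FA) = -0.6935
c = −½·[z(H) + z(FA)] = −0.5 × (-0.2373 + (-0.6935)) = 0.4654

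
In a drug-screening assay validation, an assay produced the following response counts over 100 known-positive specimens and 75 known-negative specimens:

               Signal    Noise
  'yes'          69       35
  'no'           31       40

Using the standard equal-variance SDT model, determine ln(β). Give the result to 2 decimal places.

H = 69/100 = 0.6900
FA = 35/75 = 0.4667
Φ⁻¹(H) = Φ⁻¹(0.6900) = 0.496
Φ⁻¹(FA) = Φ⁻¹(0.4667) = -0.084
ln β = −½·[z(H)² − z(FA)²] = −0.5 × (0.246 − 0.007) = -0.1195

ln β = -0.12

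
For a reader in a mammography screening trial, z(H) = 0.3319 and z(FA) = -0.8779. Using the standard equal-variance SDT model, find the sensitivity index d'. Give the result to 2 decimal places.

d' = 1.21

d' = z(H) − z(FA) = 0.3319 − (-0.8779) = 1.2098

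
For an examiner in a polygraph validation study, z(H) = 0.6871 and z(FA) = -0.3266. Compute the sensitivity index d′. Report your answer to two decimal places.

d′ = 1.01

d' = z(H) − z(FA) = 0.6871 − (-0.3266) = 1.0137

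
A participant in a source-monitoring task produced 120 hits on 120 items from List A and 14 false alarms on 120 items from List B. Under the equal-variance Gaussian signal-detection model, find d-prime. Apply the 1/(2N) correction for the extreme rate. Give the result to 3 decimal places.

d-prime = 3.830

The hit rate is 120/120 = 1, so apply the 1/(2N) correction: H → 1 − 1/(2·120) = 0.99583.
z(H) = z(0.99583) = 2.6380
z(FA) = z(0.11667) = -1.1918
d' = 2.6380 − (-1.1918) = 3.8298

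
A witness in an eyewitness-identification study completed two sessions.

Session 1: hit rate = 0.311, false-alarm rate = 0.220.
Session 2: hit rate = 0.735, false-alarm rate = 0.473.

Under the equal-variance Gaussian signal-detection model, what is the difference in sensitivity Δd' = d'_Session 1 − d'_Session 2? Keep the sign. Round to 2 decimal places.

Session 1: z(0.311) = -0.493, z(0.220) = -0.772, d' = 0.279
Session 2: z(0.735) = 0.628, z(0.473) = -0.068, d' = 0.696
Δd' = d'_Session 1 − d'_Session 2 = 0.279 − 0.696 = -0.417
Session 2 has the higher sensitivity.

Δd' = -0.42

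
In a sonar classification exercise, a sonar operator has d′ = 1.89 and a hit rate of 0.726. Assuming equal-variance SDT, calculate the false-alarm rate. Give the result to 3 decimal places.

z(hit rate) = z(0.726) = 0.6008
z(FA) = z(H) − d' = 0.6008 − 1.89 = -1.2892
false-alarm rate = Φ(-1.2892) = 0.0987

false-alarm rate = 0.099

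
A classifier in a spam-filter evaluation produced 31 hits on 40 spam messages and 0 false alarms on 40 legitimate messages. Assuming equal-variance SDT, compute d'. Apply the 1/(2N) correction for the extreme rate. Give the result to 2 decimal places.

The false-alarm rate is 0/40 = 0, so apply the 1/(2N) correction: FA → 1/(2·40) = 0.01250.
z(H) = z(0.77500) = 0.755
z(FA) = z(0.01250) = -2.241
d' = 0.755 − (-2.241) = 2.996

d' = 3.00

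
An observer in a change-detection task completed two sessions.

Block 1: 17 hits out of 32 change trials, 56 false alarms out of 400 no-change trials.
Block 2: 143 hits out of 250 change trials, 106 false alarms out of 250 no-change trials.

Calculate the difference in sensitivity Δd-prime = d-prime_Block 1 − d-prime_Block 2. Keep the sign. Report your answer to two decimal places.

Δd-prime = 0.79

Block 1: z(0.5312) = 0.078, z(0.1400) = -1.080, d' = 1.158
Block 2: z(0.5720) = 0.181, z(0.4240) = -0.192, d' = 0.373
Δd' = d'_Block 1 − d'_Block 2 = 1.158 − 0.373 = 0.785
Block 1 has the higher sensitivity.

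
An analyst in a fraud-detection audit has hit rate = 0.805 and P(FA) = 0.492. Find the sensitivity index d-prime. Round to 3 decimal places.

d-prime = 0.880

z(H) = 0.8596
z(FA) = -0.0201
d' = z(H) − z(FA) = 0.8596 − (-0.0201) = 0.8797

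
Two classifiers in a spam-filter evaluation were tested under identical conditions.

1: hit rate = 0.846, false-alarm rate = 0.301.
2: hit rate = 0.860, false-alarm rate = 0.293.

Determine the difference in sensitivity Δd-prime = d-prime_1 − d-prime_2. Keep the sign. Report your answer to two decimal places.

Δd-prime = -0.08

1: z(0.846) = 1.019, z(0.301) = -0.522, d' = 1.541
2: z(0.860) = 1.080, z(0.293) = -0.545, d' = 1.625
Δd' = d'_1 − d'_2 = 1.541 − 1.625 = -0.084
2 has the higher sensitivity.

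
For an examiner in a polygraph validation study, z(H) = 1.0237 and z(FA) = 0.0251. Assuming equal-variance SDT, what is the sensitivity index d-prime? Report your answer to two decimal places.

d-prime = 1.00

d' = z(H) − z(FA) = 1.0237 − 0.0251 = 0.9986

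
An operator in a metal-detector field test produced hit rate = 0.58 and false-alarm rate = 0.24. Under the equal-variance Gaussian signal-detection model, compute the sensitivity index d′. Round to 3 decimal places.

z(0.58) = 0.2019, z(0.24) = -0.7063
d' = z(H) − z(FA) = 0.2019 − (-0.7063) = 0.9082

d′ = 0.908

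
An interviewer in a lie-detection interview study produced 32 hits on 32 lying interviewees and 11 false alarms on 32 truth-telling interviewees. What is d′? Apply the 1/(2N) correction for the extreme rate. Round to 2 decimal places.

The hit rate is 32/32 = 1, so apply the 1/(2N) correction: H → 1 − 1/(2·32) = 0.98438.
z(H) = z(0.98438) = 2.154
z(FA) = z(0.34375) = -0.402
d' = 2.154 − (-0.402) = 2.556

d′ = 2.56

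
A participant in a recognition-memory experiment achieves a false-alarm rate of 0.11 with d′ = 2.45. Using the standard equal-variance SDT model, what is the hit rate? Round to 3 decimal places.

hit rate = 0.889

z(false-alarm rate) = z(0.11) = -1.2265
z(H) = z(FA) + d' = -1.2265 + 2.45 = 1.2235
hit rate = Φ(1.2235) = 0.8894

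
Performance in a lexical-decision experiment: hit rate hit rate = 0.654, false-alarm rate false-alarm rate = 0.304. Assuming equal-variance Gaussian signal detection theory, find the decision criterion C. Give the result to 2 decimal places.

C = 0.06

z(0.654) = 0.396, z(0.304) = -0.513
c = −½·[z(H) + z(FA)] = −0.5 × (0.396 + (-0.513)) = 0.0585
c > 0: the participant has a conservative response bias.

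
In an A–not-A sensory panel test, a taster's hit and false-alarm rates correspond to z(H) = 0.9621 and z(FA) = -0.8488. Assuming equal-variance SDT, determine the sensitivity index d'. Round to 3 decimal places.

d' = 1.811

d' = z(H) − z(FA) = 0.9621 − (-0.8488) = 1.8109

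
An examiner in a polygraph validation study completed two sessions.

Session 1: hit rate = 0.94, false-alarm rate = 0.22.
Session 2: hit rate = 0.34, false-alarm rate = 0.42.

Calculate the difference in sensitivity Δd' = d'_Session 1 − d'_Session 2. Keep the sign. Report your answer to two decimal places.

Δd' = 2.54

Session 1: z(0.94) = 1.555, z(0.22) = -0.772, d' = 2.327
Session 2: z(0.34) = -0.412, z(0.42) = -0.202, d' = -0.210
Δd' = d'_Session 1 − d'_Session 2 = 2.327 − (-0.210) = 2.537
Session 1 has the higher sensitivity.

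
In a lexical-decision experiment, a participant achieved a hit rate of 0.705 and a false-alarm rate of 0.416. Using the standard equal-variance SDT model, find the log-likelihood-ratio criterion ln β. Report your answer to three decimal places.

Φ⁻¹(H) = 0.5388
Φ⁻¹(FA) = -0.2121
ln β = −½·[z(H)² − z(FA)²] = −0.5 × (0.2903 − 0.0450) = -0.12265

ln β = -0.123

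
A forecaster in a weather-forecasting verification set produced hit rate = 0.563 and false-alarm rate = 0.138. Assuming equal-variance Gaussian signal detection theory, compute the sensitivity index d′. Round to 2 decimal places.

d′ = 1.25

Φ⁻¹(0.563) = 0.159, Φ⁻¹(0.138) = -1.089
d' = z(H) − z(FA) = 0.159 − (-1.089) = 1.248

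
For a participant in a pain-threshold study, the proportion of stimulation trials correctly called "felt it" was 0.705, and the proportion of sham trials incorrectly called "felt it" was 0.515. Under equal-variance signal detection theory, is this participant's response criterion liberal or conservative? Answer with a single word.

z(H) = 0.539, z(FA) = 0.038
c = −½·(z(H) + z(FA)) = -0.2885
c < 0 → liberal criterion (biased toward responding “yes”).

liberal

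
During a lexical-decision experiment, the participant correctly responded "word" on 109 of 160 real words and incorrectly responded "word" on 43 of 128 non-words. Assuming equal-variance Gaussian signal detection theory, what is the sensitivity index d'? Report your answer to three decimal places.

H = 109/160 = 0.6813
FA = 43/128 = 0.3359
Φ⁻¹(H) = 0.4713
Φ⁻¹(FA) = -0.4237
d' = z(H) − z(FA) = 0.4713 − (-0.4237) = 0.8950

d' = 0.895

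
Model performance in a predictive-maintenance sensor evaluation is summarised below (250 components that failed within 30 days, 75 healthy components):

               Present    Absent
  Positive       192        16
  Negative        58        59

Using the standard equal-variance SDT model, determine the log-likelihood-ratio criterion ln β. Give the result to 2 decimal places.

H = 192/250 = 0.7680
FA = 16/75 = 0.2133
Φ⁻¹(H) = 0.732
Φ⁻¹(FA) = -0.795
ln β = −½·[z(H)² − z(FA)²] = −0.5 × (0.536 − 0.632) = 0.048

ln β = 0.05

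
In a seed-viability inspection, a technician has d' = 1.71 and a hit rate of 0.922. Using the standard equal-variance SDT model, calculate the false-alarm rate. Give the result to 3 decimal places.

z(hit rate) = z(0.922) = 1.4187
z(FA) = z(H) − d' = 1.4187 − 1.71 = -0.2913
false-alarm rate = Φ(-0.2913) = 0.3854

false-alarm rate = 0.385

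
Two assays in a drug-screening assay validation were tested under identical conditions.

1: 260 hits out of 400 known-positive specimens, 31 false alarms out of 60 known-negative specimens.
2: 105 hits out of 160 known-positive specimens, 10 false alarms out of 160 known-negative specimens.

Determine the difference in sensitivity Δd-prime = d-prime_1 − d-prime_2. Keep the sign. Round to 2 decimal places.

1: z(0.6500) = 0.385, z(0.5167) = 0.042, d' = 0.343
2: z(0.6562) = 0.402, z(0.0625) = -1.534, d' = 1.936
Δd' = d'_1 − d'_2 = 0.343 − 1.936 = -1.593
2 has the higher sensitivity.

Δd-prime = -1.59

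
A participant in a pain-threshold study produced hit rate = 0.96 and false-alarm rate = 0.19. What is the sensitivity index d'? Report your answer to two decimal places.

d' = 2.63

z(H) = z(0.96) = 1.751
z(FA) = z(0.19) = -0.878
d' = z(H) − z(FA) = 1.751 − (-0.878) = 2.629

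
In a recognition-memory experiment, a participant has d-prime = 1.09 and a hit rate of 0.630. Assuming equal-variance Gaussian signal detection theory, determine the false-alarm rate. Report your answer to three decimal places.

false-alarm rate = 0.224

z(hit rate) = z(0.630) = 0.3319
z(FA) = z(H) − d' = 0.3319 − 1.09 = -0.7581
false-alarm rate = Φ(-0.7581) = 0.2242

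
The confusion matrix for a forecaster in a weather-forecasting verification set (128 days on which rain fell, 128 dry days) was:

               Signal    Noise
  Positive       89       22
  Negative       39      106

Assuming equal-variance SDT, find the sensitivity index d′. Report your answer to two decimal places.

d′ = 1.46

H = 89/128 = 0.6953
FA = 22/128 = 0.1719
z(H) = z(0.6953) = 0.511
z(FA) = z(0.1719) = -0.947
d' = z(H) − z(FA) = 0.511 − (-0.947) = 1.458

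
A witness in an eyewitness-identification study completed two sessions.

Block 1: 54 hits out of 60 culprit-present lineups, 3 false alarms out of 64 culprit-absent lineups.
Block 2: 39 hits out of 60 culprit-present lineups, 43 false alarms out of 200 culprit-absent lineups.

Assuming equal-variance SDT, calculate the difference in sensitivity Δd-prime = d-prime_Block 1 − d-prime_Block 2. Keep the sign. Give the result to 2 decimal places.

Block 1: z(0.9000) = 1.282, z(0.0469) = -1.676, d' = 2.958
Block 2: z(0.6500) = 0.385, z(0.2150) = -0.789, d' = 1.174
Δd' = d'_Block 1 − d'_Block 2 = 2.958 − 1.174 = 1.784
Block 1 has the higher sensitivity.

Δd-prime = 1.78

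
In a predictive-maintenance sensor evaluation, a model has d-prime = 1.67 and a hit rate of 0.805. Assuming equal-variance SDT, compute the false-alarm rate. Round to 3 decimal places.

false-alarm rate = 0.209

z(hit rate) = z(0.805) = 0.8596
z(FA) = z(H) − d' = 0.8596 − 1.67 = -0.8104
false-alarm rate = Φ(-0.8104) = 0.2089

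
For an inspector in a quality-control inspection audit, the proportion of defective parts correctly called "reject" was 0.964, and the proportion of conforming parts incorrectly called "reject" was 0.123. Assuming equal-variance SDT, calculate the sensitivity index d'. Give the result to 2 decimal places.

z(H) = z(0.964) = 1.7991
z(FA) = z(0.123) = -1.1601
d' = z(H) − z(FA) = 1.7991 − (-1.1601) = 2.9592

d' = 2.96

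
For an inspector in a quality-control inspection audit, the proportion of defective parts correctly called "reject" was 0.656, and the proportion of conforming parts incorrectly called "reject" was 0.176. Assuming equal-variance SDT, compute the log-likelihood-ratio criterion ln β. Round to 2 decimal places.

ln β = 0.35

z(H) = 0.402
z(FA) = -0.931
ln β = −½·[z(H)² − z(FA)²] = −0.5 × (0.162 − 0.867) = 0.3525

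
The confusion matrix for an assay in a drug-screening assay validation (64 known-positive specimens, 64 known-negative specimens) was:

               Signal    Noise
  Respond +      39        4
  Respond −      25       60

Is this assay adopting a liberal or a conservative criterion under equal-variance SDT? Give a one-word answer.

conservative

z(H) = 0.278, z(FA) = -1.534
c = −½·(z(H) + z(FA)) = 0.628
c > 0 → conservative criterion (biased toward responding “no”).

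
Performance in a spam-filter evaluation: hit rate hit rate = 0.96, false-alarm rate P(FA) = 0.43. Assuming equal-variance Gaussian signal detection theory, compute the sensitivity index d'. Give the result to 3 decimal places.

Φ⁻¹(H) = Φ⁻¹(0.96) = 1.7507
Φ⁻¹(FA) = Φ⁻¹(0.43) = -0.1764
d' = z(H) − z(FA) = 1.7507 − (-0.1764) = 1.9271

d' = 1.927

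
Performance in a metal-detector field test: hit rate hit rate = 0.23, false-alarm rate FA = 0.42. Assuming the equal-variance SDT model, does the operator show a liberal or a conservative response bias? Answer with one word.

conservative

z(H) = -0.739, z(FA) = -0.202
c = −½·(z(H) + z(FA)) = 0.4705
c > 0 → conservative criterion (biased toward responding “no”).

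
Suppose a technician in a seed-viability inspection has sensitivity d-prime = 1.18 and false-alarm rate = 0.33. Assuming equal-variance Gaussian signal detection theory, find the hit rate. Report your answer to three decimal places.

z(false-alarm rate) = z(0.33) = -0.4399
z(H) = z(FA) + d' = -0.4399 + 1.18 = 0.7401
hit rate = Φ(0.7401) = 0.7704

hit rate = 0.770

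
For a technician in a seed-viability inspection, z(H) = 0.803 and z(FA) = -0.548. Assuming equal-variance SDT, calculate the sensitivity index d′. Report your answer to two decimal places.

d′ = 1.35

d' = z(H) − z(FA) = 0.803 − (-0.548) = 1.351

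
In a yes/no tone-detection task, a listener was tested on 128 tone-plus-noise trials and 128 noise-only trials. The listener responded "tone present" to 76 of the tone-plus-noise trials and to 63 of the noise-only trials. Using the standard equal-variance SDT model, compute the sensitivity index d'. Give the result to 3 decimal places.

H = 76/128 = 0.5938
FA = 63/128 = 0.4922
Φ⁻¹(H) = 0.2373
Φ⁻¹(FA) = -0.0196
d' = z(H) − z(FA) = 0.2373 − (-0.0196) = 0.2569

d' = 0.257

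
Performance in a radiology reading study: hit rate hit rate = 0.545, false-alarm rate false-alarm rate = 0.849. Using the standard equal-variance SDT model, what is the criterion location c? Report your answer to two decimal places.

c = -0.57

Φ⁻¹(0.545) = 0.1130, Φ⁻¹(0.849) = 1.0322
c = −½·[z(H) + z(FA)] = −0.5 × (0.1130 + 1.0322) = -0.5726
c < 0: the radiologist has a liberal response bias.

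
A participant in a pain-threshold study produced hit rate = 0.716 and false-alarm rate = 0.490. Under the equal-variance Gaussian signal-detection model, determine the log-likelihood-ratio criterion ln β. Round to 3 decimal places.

ln β = -0.163

z(0.716) = 0.5710, z(0.490) = -0.0251
ln β = −½·[z(H)² − z(FA)²] = −0.5 × (0.3260 − 0.0006) = -0.1627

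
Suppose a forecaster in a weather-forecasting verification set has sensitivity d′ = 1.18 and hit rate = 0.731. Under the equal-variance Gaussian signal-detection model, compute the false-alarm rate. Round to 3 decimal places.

false-alarm rate = 0.286

z(hit rate) = z(0.731) = 0.6158
z(FA) = z(H) − d' = 0.6158 − 1.18 = -0.5642
false-alarm rate = Φ(-0.5642) = 0.2863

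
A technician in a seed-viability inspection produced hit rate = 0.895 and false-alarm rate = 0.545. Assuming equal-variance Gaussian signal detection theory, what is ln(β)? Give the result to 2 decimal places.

z(H) = z(0.895) = 1.254
z(FA) = z(0.545) = 0.113
ln β = −½·[z(H)² − z(FA)²] = −0.5 × (1.573 − 0.013) = -0.780

ln β = -0.78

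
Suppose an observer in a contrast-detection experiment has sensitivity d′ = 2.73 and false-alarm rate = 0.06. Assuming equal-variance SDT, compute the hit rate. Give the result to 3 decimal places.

z(false-alarm rate) = z(0.06) = -1.5548
z(H) = z(FA) + d' = -1.5548 + 2.73 = 1.1752
hit rate = Φ(1.1752) = 0.8800

hit rate = 0.880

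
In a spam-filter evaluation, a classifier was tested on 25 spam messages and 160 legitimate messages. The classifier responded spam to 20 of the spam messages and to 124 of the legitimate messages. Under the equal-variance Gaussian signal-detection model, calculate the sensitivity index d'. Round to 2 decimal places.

d' = 0.09

H = 20/25 = 0.8000
FA = 124/160 = 0.7750
z(H) = 0.8416
z(FA) = 0.7554
d' = z(H) − z(FA) = 0.8416 − 0.7554 = 0.0862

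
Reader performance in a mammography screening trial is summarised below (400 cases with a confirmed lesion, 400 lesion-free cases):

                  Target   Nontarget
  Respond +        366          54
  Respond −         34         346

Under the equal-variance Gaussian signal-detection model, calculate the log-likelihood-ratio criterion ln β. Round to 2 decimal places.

ln β = -0.33

H = 366/400 = 0.9150
FA = 54/400 = 0.1350
z(H) = z(0.9150) = 1.372
z(FA) = z(0.1350) = -1.103
ln β = −½·[z(H)² − z(FA)²] = −0.5 × (1.882 − 1.217) = -0.3325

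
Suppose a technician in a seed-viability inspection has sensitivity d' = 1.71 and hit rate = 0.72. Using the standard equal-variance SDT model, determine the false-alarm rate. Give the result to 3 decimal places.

false-alarm rate = 0.130

z(hit rate) = z(0.72) = 0.5828
z(FA) = z(H) − d' = 0.5828 − 1.71 = -1.1272
false-alarm rate = Φ(-1.1272) = 0.1298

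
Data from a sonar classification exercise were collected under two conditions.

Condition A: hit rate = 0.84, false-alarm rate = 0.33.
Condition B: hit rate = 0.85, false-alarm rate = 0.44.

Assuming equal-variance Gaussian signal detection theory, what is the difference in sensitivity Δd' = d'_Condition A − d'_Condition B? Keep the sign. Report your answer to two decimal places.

Condition A: z(0.84) = 0.994, z(0.33) = -0.440, d' = 1.434
Condition B: z(0.85) = 1.036, z(0.44) = -0.151, d' = 1.187
Δd' = d'_Condition A − d'_Condition B = 1.434 − 1.187 = 0.247
Condition A has the higher sensitivity.

Δd' = 0.25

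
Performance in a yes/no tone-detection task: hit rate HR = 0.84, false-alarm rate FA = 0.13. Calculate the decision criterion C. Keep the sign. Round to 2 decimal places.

z(H) = 0.9945
z(FA) = -1.1264
c = −½·[z(H) + z(FA)] = −0.5 × (0.9945 + (-1.1264)) = 0.06595

C = 0.07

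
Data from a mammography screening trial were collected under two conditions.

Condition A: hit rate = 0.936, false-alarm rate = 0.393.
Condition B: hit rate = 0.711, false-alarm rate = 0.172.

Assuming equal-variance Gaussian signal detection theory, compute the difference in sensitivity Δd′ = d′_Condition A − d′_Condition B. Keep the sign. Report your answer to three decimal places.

Condition A: z(0.936) = 1.5220, z(0.393) = -0.2715, d' = 1.7935
Condition B: z(0.711) = 0.5563, z(0.172) = -0.9463, d' = 1.5026
Δd' = d'_Condition A − d'_Condition B = 1.7935 − 1.5026 = 0.2909
Condition A has the higher sensitivity.

Δd′ = 0.291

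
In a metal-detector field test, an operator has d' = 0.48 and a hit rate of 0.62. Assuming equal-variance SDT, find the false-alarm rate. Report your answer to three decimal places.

false-alarm rate = 0.431

z(hit rate) = z(0.62) = 0.3055
z(FA) = z(H) − d' = 0.3055 − 0.48 = -0.1745
false-alarm rate = Φ(-0.1745) = 0.4307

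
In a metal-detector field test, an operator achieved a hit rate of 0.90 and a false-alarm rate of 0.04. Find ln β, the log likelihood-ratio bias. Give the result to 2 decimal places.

Φ⁻¹(H) = 1.282
Φ⁻¹(FA) = -1.751
ln β = −½·[z(H)² − z(FA)²] = −0.5 × (1.644 − 3.066) = 0.711

ln β = 0.71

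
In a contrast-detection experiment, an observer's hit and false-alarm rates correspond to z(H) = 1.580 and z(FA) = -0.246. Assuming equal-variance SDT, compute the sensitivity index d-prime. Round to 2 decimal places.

d-prime = 1.83

d' = z(H) − z(FA) = 1.580 − (-0.246) = 1.826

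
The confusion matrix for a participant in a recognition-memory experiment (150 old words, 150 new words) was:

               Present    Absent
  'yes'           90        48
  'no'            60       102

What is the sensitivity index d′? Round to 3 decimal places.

H = 90/150 = 0.6000
FA = 48/150 = 0.3200
Φ⁻¹(H) = Φ⁻¹(0.6000) = 0.2533
Φ⁻¹(FA) = Φ⁻¹(0.3200) = -0.4677
d' = z(H) − z(FA) = 0.2533 − (-0.4677) = 0.7210

d′ = 0.721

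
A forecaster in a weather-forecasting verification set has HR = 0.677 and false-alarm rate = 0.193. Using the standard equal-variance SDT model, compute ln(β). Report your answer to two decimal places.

ln β = 0.27

z(0.677) = 0.459, z(0.193) = -0.867
ln β = −½·[z(H)² − z(FA)²] = −0.5 × (0.211 − 0.752) = 0.2705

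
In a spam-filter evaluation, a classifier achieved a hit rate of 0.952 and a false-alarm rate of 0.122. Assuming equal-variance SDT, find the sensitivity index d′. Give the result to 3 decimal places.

z(H) = 1.6646
z(FA) = -1.1650
d' = z(H) − z(FA) = 1.6646 − (-1.1650) = 2.8296

d′ = 2.830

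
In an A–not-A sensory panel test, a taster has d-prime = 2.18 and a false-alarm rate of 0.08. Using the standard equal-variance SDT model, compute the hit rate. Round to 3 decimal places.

z(false-alarm rate) = z(0.08) = -1.4051
z(H) = z(FA) + d' = -1.4051 + 2.18 = 0.7749
hit rate = Φ(0.7749) = 0.7808

hit rate = 0.781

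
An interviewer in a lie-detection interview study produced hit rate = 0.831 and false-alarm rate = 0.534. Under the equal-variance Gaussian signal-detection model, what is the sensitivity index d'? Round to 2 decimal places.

d' = 0.87

Φ⁻¹(H) = 0.958
Φ⁻¹(FA) = 0.085
d' = z(H) − z(FA) = 0.958 − 0.085 = 0.873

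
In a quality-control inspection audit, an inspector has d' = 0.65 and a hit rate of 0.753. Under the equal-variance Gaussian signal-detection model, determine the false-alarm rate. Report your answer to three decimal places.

z(hit rate) = z(0.753) = 0.6840
z(FA) = z(H) − d' = 0.6840 − 0.65 = 0.0340
false-alarm rate = Φ(0.0340) = 0.5136

false-alarm rate = 0.514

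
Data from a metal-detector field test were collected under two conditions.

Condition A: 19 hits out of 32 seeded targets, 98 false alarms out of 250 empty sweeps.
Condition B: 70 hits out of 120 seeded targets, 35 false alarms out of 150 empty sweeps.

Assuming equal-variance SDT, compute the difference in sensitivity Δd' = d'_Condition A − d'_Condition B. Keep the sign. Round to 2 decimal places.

Condition A: z(0.5938) = 0.237, z(0.3920) = -0.274, d' = 0.511
Condition B: z(0.5833) = 0.210, z(0.2333) = -0.728, d' = 0.938
Δd' = d'_Condition A − d'_Condition B = 0.511 − 0.938 = -0.427
Condition B has the higher sensitivity.

Δd' = -0.43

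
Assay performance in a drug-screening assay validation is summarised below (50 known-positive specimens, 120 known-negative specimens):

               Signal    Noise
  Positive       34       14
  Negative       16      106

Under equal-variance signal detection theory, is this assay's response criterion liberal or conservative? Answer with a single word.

conservative

z(H) = 0.468, z(FA) = -1.192
c = −½·(z(H) + z(FA)) = 0.362
c > 0 → conservative criterion (biased toward responding “no”).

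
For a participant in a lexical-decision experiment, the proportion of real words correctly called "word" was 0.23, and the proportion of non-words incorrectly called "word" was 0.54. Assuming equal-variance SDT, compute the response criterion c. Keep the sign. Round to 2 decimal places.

c = 0.32

Φ⁻¹(H) = -0.739
Φ⁻¹(FA) = 0.100
c = −½·[z(H) + z(FA)] = −0.5 × (-0.739 + 0.100) = 0.3195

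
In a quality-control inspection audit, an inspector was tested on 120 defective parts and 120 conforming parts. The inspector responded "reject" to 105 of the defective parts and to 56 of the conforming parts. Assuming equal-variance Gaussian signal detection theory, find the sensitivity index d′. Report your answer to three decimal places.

d′ = 1.234

H = 105/120 = 0.8750
FA = 56/120 = 0.4667
Φ⁻¹(H) = Φ⁻¹(0.8750) = 1.1503
Φ⁻¹(FA) = Φ⁻¹(0.4667) = -0.0836
d' = z(H) − z(FA) = 1.1503 − (-0.0836) = 1.2339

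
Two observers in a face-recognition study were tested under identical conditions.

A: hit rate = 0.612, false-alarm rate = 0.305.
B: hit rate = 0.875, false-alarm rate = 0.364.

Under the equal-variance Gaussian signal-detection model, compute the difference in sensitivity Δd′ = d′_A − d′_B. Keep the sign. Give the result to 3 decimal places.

A: z(0.612) = 0.2845, z(0.305) = -0.5101, d' = 0.7946
B: z(0.875) = 1.1503, z(0.364) = -0.3478, d' = 1.4981
Δd' = d'_A − d'_B = 0.7946 − 1.4981 = -0.7035
B has the higher sensitivity.

Δd′ = -0.704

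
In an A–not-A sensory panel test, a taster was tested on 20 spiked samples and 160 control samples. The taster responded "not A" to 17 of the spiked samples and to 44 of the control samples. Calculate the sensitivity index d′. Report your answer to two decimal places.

H = 17/20 = 0.8500
FA = 44/160 = 0.2750
Φ⁻¹(H) = Φ⁻¹(0.8500) = 1.036
Φ⁻¹(FA) = Φ⁻¹(0.2750) = -0.598
d' = z(H) − z(FA) = 1.036 − (-0.598) = 1.634

d′ = 1.63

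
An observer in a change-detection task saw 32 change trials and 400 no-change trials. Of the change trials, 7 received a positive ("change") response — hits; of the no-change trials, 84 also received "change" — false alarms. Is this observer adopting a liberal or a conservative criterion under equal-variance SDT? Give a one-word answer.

conservative

z(H) = -0.776, z(FA) = -0.806
c = −½·(z(H) + z(FA)) = 0.791
c > 0 → conservative criterion (biased toward responding “no”).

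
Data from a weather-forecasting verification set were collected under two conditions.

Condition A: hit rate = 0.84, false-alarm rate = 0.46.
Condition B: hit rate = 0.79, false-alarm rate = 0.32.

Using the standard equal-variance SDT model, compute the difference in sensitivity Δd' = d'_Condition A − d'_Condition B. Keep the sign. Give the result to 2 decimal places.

Condition A: z(0.84) = 0.994, z(0.46) = -0.100, d' = 1.094
Condition B: z(0.79) = 0.806, z(0.32) = -0.468, d' = 1.274
Δd' = d'_Condition A − d'_Condition B = 1.094 − 1.274 = -0.180
Condition B has the higher sensitivity.

Δd' = -0.18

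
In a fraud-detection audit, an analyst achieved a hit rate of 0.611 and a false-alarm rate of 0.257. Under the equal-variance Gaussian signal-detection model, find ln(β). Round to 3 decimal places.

ln β = 0.173

z(H) = z(0.611) = 0.2819
z(FA) = z(0.257) = -0.6526
ln β = −½·[z(H)² − z(FA)²] = −0.5 × (0.0795 − 0.4259) = 0.1732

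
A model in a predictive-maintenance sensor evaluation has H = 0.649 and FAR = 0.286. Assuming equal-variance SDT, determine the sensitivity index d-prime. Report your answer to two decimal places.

z(H) = 0.383
z(FA) = -0.565
d' = z(H) − z(FA) = 0.383 − (-0.565) = 0.948

d-prime = 0.95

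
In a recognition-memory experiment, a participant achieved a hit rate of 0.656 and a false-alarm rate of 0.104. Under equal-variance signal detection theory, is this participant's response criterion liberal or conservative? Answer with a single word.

z(H) = 0.402, z(FA) = -1.259
c = −½·(z(H) + z(FA)) = 0.4285
c > 0 → conservative criterion (biased toward responding “no”).

conservative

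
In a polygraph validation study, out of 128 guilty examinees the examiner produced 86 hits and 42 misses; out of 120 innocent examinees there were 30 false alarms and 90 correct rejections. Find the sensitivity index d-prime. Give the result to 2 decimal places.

d-prime = 1.12

H = 86/128 = 0.6719
FA = 30/120 = 0.2500
Φ⁻¹(0.6719) = 0.445, Φ⁻¹(0.2500) = -0.674
d' = z(H) − z(FA) = 0.445 − (-0.674) = 1.119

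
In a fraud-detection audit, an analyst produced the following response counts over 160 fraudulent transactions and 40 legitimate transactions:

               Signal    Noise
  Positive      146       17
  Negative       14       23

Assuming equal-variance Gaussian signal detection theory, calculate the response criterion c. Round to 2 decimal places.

H = 146/160 = 0.9125
FA = 17/40 = 0.4250
z(H) = z(0.9125) = 1.356
z(FA) = z(0.4250) = -0.189
c = −½·[z(H) + z(FA)] = −0.5 × (1.356 + (-0.189)) = -0.5835

c = -0.58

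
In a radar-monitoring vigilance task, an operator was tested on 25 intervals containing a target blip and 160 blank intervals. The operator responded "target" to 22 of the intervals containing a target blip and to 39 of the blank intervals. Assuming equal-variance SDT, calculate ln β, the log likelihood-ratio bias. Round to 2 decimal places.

H = 22/25 = 0.8800
FA = 39/160 = 0.2437
Φ⁻¹(0.8800) = 1.175, Φ⁻¹(0.2437) = -0.694
ln β = −½·[z(H)² − z(FA)²] = −0.5 × (1.381 − 0.482) = -0.4495

ln β = -0.45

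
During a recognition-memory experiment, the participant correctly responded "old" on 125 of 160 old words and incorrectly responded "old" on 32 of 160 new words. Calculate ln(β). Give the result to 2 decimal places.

H = 125/160 = 0.7812
FA = 32/160 = 0.2000
Φ⁻¹(0.7812) = 0.776, Φ⁻¹(0.2000) = -0.842
ln β = −½·[z(H)² − z(FA)²] = −0.5 × (0.602 − 0.709) = 0.0535

ln β = 0.05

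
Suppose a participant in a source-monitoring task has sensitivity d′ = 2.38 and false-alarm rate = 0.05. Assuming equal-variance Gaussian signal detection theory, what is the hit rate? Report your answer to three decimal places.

z(false-alarm rate) = z(0.05) = -1.6449
z(H) = z(FA) + d' = -1.6449 + 2.38 = 0.7351
hit rate = Φ(0.7351) = 0.7689

hit rate = 0.769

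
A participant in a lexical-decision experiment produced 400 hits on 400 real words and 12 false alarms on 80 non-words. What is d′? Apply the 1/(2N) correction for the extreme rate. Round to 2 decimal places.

The hit rate is 400/400 = 1, so apply the 1/(2N) correction: H → 1 − 1/(2·400) = 0.99875.
z(H) = z(0.99875) = 3.023
z(FA) = z(0.15000) = -1.036
d' = 3.023 − (-1.036) = 4.059

d′ = 4.06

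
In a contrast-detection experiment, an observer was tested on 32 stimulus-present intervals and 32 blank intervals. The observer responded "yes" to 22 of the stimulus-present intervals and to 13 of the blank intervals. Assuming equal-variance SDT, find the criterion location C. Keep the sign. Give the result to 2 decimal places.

H = 22/32 = 0.6875
FA = 13/32 = 0.4062
z(0.6875) = 0.489, z(0.4062) = -0.237
c = −½·[z(H) + z(FA)] = −0.5 × (0.489 + (-0.237)) = -0.126
c < 0: the observer has a liberal response bias.

C = -0.13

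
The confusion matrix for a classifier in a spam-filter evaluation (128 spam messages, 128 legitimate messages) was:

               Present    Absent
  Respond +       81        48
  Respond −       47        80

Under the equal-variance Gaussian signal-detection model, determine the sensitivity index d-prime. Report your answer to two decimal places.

d-prime = 0.66

H = 81/128 = 0.6328
FA = 48/128 = 0.3750
z(0.6328) = 0.339, z(0.3750) = -0.319
d' = z(H) − z(FA) = 0.339 − (-0.319) = 0.658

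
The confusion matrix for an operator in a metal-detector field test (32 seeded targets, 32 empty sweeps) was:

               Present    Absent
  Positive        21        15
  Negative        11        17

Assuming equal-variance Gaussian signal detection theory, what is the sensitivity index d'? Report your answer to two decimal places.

H = 21/32 = 0.6562
FA = 15/32 = 0.4688
Φ⁻¹(H) = 0.402
Φ⁻¹(FA) = -0.078
d' = z(H) − z(FA) = 0.402 − (-0.078) = 0.480

d' = 0.48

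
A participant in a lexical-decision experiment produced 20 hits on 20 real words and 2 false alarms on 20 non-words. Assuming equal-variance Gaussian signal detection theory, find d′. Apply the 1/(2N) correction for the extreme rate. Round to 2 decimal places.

The hit rate is 20/20 = 1, so apply the 1/(2N) correction: H → 1 − 1/(2·20) = 0.97500.
z(H) = z(0.97500) = 1.960
z(FA) = z(0.10000) = -1.282
d' = 1.960 − (-1.282) = 3.242

d′ = 3.24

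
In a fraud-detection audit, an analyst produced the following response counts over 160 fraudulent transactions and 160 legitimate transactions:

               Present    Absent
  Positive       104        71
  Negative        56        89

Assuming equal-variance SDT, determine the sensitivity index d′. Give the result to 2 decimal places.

d′ = 0.53

H = 104/160 = 0.6500
FA = 71/160 = 0.4437
z(0.6500) = 0.3853, z(0.4437) = -0.1416
d' = z(H) − z(FA) = 0.3853 − (-0.1416) = 0.5269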